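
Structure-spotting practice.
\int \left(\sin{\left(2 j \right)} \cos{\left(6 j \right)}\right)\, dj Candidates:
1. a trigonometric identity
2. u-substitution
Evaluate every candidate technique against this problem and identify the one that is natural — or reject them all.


Diagnosis: a trigonometric identity — the identity turns \sin{\left(2 j \right)} \cos{\left(6 j \right)} into two lone cosines/sines, each trivially integrable.
- a trigonometric identity — yes, a natural case for it.
- u-substitution: no subexpression of the integrand pairs with its own derivative as a factor — individual terms may offer their own substitutions, but any change of variable covering the whole integral would have to be constructed from outside the expression.


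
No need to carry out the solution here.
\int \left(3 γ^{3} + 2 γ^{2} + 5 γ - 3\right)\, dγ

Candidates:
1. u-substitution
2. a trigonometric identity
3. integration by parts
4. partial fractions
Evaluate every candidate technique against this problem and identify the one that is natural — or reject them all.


Diagnosis: no special technique — the integrand is a sum of constant multiples of powers of γ — integrate term by term.
- u-substitution — any workable substitution here is cosmetic — the integrand is already in directly integrable form.
- a trigonometric identity: with no trigonometric functions present, identity rewriting has no target.
- integration by parts: splitting off a factor buys nothing — the integrand integrates directly without parts.
- partial fractions — the expression is not a ratio of polynomials that decomposes further.


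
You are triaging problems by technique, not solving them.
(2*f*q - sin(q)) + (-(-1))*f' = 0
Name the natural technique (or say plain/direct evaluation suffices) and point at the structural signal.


Method: a linear integrating factor — the unknown enters only to the first power against a nonzero forcing term — the integrating-factor template applies directly.


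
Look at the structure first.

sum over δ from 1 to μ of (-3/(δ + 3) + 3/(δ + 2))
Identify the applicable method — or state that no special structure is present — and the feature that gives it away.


Verdict: telescoping — write out three consecutive terms and watch the interior cancel: the advanced copy one term subtracts reappears as the very next term's leading piece, pair after pair.


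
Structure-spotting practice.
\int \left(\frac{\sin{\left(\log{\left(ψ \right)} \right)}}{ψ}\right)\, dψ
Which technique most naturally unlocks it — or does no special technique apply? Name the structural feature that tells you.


Best approach: u-substitution — read it as f(\log{\left(ψ \right)}) times a constant multiple of d(\log{\left(ψ \right)}): one substitution, u = \log{\left(ψ \right)}, finishes it.


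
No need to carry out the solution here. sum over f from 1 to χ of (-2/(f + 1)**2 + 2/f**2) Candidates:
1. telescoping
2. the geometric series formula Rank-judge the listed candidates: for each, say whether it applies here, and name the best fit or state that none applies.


Best approach: telescoping — a difference of consecutive values of one function (2/f**2 at one index and the next) — telescoping by construction.
- telescoping: applicable, and directly so.
- the geometric series formula: the term-to-term ratio changes with the index, so the geometric formula cannot close it.


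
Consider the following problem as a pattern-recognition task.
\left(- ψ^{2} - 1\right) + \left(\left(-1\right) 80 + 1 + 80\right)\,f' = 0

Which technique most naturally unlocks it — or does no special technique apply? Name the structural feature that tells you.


Diagnosis: no special technique — solved for the derivative, no f appears — this is antidifferentiation in ψ wearing ODE clothing.


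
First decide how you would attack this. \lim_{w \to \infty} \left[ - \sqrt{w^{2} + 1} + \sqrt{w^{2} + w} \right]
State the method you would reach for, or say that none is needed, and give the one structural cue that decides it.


Diagnosis: conjugate multiplication — neither \sqrt{w^{2} + w} nor \sqrt{w^{2} + 1} converges alone, so rewrite their difference as a conjugate-rationalized quotient first.


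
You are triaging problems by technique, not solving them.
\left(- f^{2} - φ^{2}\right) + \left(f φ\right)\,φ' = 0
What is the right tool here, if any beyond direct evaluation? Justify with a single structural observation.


Technique: the homogeneous substitution — the slope is degree-zero homogeneous: the ratio substitution v = φ/f collapses it. Rearranged, this also fits the Bernoulli template directly; the homogeneous substitution reads the structure without the rearrangement.


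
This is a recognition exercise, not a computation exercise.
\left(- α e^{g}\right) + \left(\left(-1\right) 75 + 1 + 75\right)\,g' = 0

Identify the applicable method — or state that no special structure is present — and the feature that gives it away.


Technique: separation of variables — all dependence on the two variables factors apart, the defining separable shape.


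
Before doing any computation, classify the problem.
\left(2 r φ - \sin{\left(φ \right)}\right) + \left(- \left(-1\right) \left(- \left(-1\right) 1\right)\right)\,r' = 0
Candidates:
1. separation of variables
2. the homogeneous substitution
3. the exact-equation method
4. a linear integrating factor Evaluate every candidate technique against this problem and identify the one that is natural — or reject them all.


Method: a linear integrating factor — the unknown enters only to the first power against a nonzero forcing term — the integrating-factor template applies directly.
- separation of variables — the two dependences do not factor apart.
- the homogeneous substitution: solved for the derivative, the right side changes under joint scaling of the two variables.
- the exact-equation method: the mixed partial derivatives differ, so the left side is not a total differential.
- a linear integrating factor: a fit — the right tool for this form.


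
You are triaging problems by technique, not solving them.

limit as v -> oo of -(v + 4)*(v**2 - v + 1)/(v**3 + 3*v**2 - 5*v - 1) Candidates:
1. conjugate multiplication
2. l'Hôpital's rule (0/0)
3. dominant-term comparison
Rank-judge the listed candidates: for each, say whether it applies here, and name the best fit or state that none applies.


Verdict: dominant-term comparison — divide by the highest power of v present: lower-order terms vanish and the dominant ratio remains.
- conjugate multiplication: the conjugate move applies to radical differences, which this is not.
- l'Hôpital's rule (0/0): as a single quotient the expression runs to ∞/∞ at the limit point — an at-infinity form of the rule would apply, though the leading-growth comparison is the direct reading.
- dominant-term comparison — a fit — the right tool for this form.


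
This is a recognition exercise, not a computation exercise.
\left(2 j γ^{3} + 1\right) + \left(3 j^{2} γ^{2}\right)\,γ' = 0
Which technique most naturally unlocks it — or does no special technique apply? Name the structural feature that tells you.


Best approach: the exact-equation method — checking ∂/∂γ of 2 j γ^{3} + 1 against ∂/∂j of 3 j^{2} γ^{2}: they match — the equation is exact as it stands.


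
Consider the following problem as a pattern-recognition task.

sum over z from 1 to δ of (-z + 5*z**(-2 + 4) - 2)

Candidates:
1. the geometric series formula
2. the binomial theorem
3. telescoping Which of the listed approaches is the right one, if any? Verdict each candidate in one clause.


Best approach: no special technique — no cancellation, no constant ratio, no binomial weights — just polynomial terms summed directly.
- the geometric series formula: there is no constant term-to-term ratio.
- the binomial theorem — the terms do not reassemble into a binomial power.
- telescoping: neither a shifted-difference shape nor integer-spaced poles are present.


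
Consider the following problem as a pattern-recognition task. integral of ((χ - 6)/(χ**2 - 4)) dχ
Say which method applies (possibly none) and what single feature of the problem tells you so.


Verdict: partial fractions — a proper rational integrand over the factorable χ**2 - 4: partial fractions reduce it to elementary pieces.


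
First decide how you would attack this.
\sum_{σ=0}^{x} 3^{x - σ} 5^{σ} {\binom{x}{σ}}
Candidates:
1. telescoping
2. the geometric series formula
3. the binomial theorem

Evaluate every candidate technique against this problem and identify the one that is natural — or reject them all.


Diagnosis: the binomial theorem — terms weighting {\binom{x}{σ}} against matched powers of 5 and 3 reassemble into (5 + 3)^x by the binomial theorem.
- telescoping: neither a shifted-difference shape nor integer-spaced poles are present.
- the geometric series formula: no single multiplier carries one term to the next throughout the sum.
- the binomial theorem — yes — fits the structure here.


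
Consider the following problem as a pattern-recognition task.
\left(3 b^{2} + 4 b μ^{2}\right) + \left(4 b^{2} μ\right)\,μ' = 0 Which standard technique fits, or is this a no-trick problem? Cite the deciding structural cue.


Verdict: the exact-equation method — take the mixed partials of 3 b^{2} + 4 b μ^{2} and 4 b^{2} μ: they are equal, which certifies an exact differential.


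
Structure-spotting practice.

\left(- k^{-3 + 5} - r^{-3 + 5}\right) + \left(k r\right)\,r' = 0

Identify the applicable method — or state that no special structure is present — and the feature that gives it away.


Method: the homogeneous substitution — the slope's numerator and denominator have matching total degree, so it depends only on r/k and the ratio substitution collapses it. This doubles as a Bernoulli equation in the unknown as written; the homogeneous route needs no setup at all.


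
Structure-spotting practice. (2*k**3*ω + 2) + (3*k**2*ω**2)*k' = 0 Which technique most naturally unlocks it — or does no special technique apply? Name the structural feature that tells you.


Verdict: the exact-equation method — the cross partial derivatives of 2*k**3*ω + 2 and 3*k**2*ω**2 agree, so the left side is the total differential of one potential in ω and k.


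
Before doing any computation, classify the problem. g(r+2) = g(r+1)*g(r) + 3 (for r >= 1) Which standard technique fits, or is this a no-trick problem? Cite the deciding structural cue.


Diagnosis: no special technique — the update rule curves (it is not linear in the unknown sequence), so no superposition-based closed form attaches — iterate or study it directly.


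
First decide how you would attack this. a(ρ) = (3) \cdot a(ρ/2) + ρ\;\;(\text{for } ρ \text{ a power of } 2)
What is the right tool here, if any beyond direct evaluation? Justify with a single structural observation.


Technique: the master substitution — the argument contracts 2-fold per step: reindex ρ exponentially and solve the linear recurrence in the new index.


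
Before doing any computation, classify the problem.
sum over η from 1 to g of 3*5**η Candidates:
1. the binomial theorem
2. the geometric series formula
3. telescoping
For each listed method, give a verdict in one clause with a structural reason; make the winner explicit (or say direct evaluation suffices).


Technique: the geometric series formula — check a ratio of consecutive terms: it is 5, independent of the index, so the geometric formula closes the sum.
- the binomial theorem — the summand does not match any term pattern of an expanded binomial power.
- the geometric series formula: yes, a natural case for it.
- telescoping: computed from the summand as displayed, the partial sums build up without the pairwise collapse telescoping exploits.


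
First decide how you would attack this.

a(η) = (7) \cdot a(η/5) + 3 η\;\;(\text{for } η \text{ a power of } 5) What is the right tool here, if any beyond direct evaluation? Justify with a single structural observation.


Best approach: the master substitution — the argument contracts 5-fold per step: reindex η exponentially and solve the linear recurrence in the new index.


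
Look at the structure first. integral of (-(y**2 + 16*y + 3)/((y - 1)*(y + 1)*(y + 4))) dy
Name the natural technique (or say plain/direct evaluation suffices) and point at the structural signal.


Technique: partial fractions — a proper rational integrand whose denominator splits into simpler factors — decompose into partial fractions first.


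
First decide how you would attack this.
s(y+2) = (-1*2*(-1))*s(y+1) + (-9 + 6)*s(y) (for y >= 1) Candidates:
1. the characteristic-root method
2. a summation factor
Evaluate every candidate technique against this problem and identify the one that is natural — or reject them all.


Method: the characteristic-root method — the recurrence treats every index alike (constant coefficients, no forcing) — precisely the regime where r^y trials close it.
- the characteristic-root method — applies; the problem has the shape this method handles.
- a summation factor — a summation factor telescopes one-step recursions; this one carries higher-order memory.


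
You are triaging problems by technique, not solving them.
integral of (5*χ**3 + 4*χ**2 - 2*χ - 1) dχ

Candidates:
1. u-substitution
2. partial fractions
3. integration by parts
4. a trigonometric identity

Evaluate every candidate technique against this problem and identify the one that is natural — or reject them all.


Verdict: no special technique — a term-by-term power-rule job in χ; no substitution or rearrangement earns its keep here.
- u-substitution — no substitution does more than relabel what direct integration already handles.
- partial fractions: the expression is not a ratio of polynomials that decomposes further.
- integration by parts: splitting off a factor buys nothing — the integrand integrates directly without parts.
- a trigonometric identity: there is no trigonometric structure at all — the integrand carries no sine or cosine to rewrite.


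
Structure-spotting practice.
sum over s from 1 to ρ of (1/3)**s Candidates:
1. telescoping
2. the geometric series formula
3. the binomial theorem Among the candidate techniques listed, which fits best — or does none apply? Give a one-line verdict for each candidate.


Technique: the geometric series formula — consecutive terms stand in a fixed index-free ratio — the geometric sum formula closes it.
- telescoping: the terms as presented offer no neighboring cancellation — a telescoping rewrite may exist, but the displayed structure does not hand one over.
- the geometric series formula — a fit — the right tool for this form.
- the binomial theorem — the terms do not reassemble into a binomial power.


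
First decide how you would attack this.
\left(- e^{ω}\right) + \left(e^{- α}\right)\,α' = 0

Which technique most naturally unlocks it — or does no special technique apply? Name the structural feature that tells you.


Best approach: separation of variables — all dependence on the two variables factors apart, the defining separable shape. An exactness check succeeds on this form as well — separation and the potential function arrive at the same answer, separation more directly.


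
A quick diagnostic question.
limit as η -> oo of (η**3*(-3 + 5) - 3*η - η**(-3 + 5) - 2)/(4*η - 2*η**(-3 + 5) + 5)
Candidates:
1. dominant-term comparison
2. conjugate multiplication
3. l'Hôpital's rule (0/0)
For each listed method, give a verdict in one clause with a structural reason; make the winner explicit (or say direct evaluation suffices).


Verdict: dominant-term comparison — divide by the highest power of η present: lower-order terms vanish and the dominant ratio remains.
- dominant-term comparison — a fit — the right tool for this form.
- conjugate multiplication — no difference of divergent radicals appears, so rationalizing has nothing to cancel.
- l'Hôpital's rule (0/0): viewed as a single quotient this runs to ∞/∞, not the 0/0 clash this candidate addresses; an at-infinity variant of the rule would resolve it, but comparing leading growth reads the answer without differentiating.


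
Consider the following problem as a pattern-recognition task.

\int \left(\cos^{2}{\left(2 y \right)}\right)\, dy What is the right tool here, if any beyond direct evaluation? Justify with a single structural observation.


Verdict: a trigonometric identity — the even exponent on \cos^{2}{\left(2 y \right)} signals one move: rewrite via cos of the doubled angle.


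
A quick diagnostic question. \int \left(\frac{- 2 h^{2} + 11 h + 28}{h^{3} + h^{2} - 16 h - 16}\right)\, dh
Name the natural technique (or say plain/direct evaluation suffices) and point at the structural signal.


Verdict: partial fractions — the bottom factors while the top stays lower-degree — split into simple fractions and integrate piece by piece.


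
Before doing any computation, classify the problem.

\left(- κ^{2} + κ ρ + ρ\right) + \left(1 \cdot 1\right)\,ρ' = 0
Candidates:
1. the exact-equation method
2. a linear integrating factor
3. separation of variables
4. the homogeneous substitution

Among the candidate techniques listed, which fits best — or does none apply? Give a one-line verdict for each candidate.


Technique: a linear integrating factor — linear in the unknown with genuine forcing: multiply through by the exponential of the integrated coefficient and the left side closes into one derivative.
- the exact-equation method — the mixed partial derivatives differ, so the left side is not a total differential.
- a linear integrating factor — yes, a natural case for it.
- separation of variables: the two dependences do not factor apart.
- the homogeneous substitution: the ratio of the variables does not determine the slope.


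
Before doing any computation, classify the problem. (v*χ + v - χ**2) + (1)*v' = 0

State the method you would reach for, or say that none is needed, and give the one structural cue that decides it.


Method: a linear integrating factor — linear in the unknown with genuine forcing: multiply through by the exponential of the integrated coefficient and the left side closes into one derivative.


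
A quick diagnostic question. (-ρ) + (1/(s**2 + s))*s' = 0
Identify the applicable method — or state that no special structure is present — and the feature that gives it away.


Method: separation of variables — all dependence on the two variables factors apart, the defining separable shape. This doubles as a Bernoulli equation in the unknown as written; dividing and integrating works on it directly.


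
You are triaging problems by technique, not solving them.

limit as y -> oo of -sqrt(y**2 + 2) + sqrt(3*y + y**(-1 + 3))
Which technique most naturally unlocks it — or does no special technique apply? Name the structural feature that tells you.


Diagnosis: conjugate multiplication — this difference gives up after one conjugate multiplication — the radical structure cancels against its conjugate.


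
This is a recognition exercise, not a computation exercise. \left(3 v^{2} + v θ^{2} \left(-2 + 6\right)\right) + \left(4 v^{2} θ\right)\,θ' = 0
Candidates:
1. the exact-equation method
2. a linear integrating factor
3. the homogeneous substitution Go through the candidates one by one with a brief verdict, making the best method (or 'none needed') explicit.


Verdict: the exact-equation method — because the two cross partials coincide, the form is conservative as written — recover its potential in (v, θ).
- the exact-equation method — applies; the problem has the shape this method handles.
- a linear integrating factor: the unknown enters nonlinearly (through a power, a denominator, or a transcendental function), which the linear integrating-factor recipe cannot absorb as-is — any repair would come from a preliminary substitution, not the factor.
- the homogeneous substitution: the slope changes under joint rescaling, failing the degree-zero test.


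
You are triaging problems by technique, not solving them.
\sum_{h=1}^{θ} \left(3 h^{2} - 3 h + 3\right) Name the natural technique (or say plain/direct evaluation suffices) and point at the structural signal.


Best approach: no special technique — this is bookkeeping, not technique: standard formulas for sums of constant-multiple powers of h apply termwise.


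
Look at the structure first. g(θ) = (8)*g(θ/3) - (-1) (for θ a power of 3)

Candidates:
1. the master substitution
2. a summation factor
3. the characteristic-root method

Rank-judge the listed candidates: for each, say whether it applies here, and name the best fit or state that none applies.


Method: the master substitution — index division is the fingerprint: θ/3 in the recursive call means substitute θ = 3^m.
- the master substitution: a fit — the right tool for this form.
- a summation factor: a divided-index call is outside the fixed-shift first-order family a summation factor normalizes.
- the characteristic-root method — the recursion divides its index rather than shifting it — outside the constant-shift family the root method covers.


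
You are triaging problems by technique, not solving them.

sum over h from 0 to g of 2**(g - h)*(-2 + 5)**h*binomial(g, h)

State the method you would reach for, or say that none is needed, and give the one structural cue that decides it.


Best approach: the binomial theorem — binomial(g, h) weighting matched powers of (-2 + 5) and 2 is the expanded form of ((-2 + 5) + 2)^g — fold it back up.


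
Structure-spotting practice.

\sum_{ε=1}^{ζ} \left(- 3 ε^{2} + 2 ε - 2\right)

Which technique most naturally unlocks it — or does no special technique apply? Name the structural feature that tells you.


Best approach: no special technique — Faulhaber territory: sum each constant-multiple power of ε with its closed-form formula, no trick required.


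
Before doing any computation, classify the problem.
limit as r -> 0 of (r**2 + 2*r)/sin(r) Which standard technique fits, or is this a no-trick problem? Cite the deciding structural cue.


Method: l'Hôpital's rule (0/0) — both numerator and denominator vanish at 0: the genuine 0/0 indeterminate that l'Hôpital exists for. Known elementary limits would finish this too — the rule just bypasses the case analysis.


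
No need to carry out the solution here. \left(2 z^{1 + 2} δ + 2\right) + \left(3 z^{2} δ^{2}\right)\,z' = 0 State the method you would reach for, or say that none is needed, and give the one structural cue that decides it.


Method: the exact-equation method — the mixed-partials test passes for (2 z^{1 + 2} δ + 2) and 3 z^{2} δ^{2}, so a potential function exists as presented.


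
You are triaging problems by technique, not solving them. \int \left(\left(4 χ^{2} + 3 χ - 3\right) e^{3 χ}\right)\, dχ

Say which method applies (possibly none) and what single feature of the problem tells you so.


Verdict: integration by parts — differentiate 4 χ^{2} + 3 χ - 3, integrate e^{3 χ}: each pass lowers the polynomial degree, so parts terminates.


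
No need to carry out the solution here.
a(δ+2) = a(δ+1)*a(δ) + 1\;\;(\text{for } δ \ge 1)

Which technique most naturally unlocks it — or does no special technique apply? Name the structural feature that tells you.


Diagnosis: no special technique — the sequence value feeds back through itself nonlinearly — linear superposition fails, and every superposition-based closed form fails with it.


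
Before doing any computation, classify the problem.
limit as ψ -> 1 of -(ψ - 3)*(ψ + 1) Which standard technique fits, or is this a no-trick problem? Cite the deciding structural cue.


Verdict: no special technique — the function is continuous at 1; evaluation is itself the limit, no machinery required.


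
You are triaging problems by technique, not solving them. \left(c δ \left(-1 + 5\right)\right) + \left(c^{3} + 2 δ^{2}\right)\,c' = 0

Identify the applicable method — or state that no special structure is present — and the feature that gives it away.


Method: the exact-equation method — equality of cross partials is the green light — assemble the potential function term by term.


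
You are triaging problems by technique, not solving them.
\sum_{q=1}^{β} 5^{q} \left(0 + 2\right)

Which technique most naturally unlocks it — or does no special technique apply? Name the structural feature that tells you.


Verdict: the geometric series formula — term-over-term division gives 5 every time — index-free ratio, geometric sum formula applies.


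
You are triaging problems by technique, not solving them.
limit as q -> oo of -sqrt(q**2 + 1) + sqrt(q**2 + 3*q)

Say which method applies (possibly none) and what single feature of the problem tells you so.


Best approach: conjugate multiplication — infinity minus infinity with a radical in play — multiply by the conjugate so the divergences of sqrt(q**2 + 3*q) and sqrt(q**2 + 1) annihilate.


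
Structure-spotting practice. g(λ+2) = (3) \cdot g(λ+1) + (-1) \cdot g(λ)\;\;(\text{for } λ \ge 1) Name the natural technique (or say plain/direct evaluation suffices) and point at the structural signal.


Method: the characteristic-root method — no index-dependence in the weights and nothing inhomogeneous: classic characteristic-equation setup.


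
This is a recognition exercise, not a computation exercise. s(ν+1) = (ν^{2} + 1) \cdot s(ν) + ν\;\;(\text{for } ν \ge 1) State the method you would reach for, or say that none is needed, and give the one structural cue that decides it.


Verdict: a summation factor — normalize by the running product of ν^{2} + 1: the left side becomes a difference, and differences sum.


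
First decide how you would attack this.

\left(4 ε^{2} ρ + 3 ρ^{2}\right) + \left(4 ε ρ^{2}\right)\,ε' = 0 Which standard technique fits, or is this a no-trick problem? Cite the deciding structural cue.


Diagnosis: the exact-equation method — this form is already the differential of something: the matching mixed partials of 4 ε^{2} ρ + 3 ρ^{2} and 4 ε ρ^{2} prove it.


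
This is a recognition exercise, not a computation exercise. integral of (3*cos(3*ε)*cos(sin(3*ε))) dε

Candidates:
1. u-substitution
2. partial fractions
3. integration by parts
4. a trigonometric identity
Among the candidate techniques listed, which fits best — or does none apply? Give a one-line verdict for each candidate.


Best approach: u-substitution — set u = sin(3*ε): a constant multiple of its derivative, namely 3*cos(3*ε), is present as a factor once the integrand is collected, so the du is sitting there waiting.
- u-substitution: yes, a natural case for it.
- partial fractions: the expression is not a ratio of polynomials that decomposes further.
- integration by parts: the integrand does not split as a nonconstant polynomial times an exp, sine, cosine of a linear argument, or logarithm — no polynomial-kernel parts product to differentiate one side of.
- a trigonometric identity — no even trigonometric power and no product of distinct frequencies to rewrite.


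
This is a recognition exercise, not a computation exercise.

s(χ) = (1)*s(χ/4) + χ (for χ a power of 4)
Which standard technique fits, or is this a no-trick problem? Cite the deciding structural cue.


Method: the master substitution — the argument shrinks by the factor 4, so measure the index on a logarithmic scale and the recursion becomes a shift.


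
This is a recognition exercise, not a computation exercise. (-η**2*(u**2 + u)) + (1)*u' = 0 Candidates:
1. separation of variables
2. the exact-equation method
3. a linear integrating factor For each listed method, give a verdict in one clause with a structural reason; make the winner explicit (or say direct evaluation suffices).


Best approach: separation of variables — one side of the product carries the independent variable, the other the unknown — the textbook separation shape. A Bernoulli substitution applies to this equation as given; separation takes the same equation in its displayed form.
- separation of variables — yes, a natural case for it.
- the exact-equation method — no potential function has this form as its differential, as written.
- a linear integrating factor — the unknown enters nonlinearly (through a power, a denominator, or a transcendental function), which the linear integrating-factor recipe cannot absorb as-is — any repair would come from a preliminary substitution, not the factor.


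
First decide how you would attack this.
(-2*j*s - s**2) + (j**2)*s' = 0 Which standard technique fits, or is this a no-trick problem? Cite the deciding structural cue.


Verdict: the homogeneous substitution — the slope is degree-zero homogeneous: the ratio substitution v = s/j collapses it. A Bernoulli substitution is a fair alternative on this equation directly; the homogeneous reading takes it as given.


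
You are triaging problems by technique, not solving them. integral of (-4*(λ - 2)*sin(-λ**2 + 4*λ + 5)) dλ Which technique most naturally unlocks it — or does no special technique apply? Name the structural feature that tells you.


Verdict: u-substitution — the only nontrivial dependence routes through -λ**2 + 4*λ + 5, whose derivative supplies the leftover factor up to a constant multiple — u = -λ**2 + 4*λ + 5 flattens it.


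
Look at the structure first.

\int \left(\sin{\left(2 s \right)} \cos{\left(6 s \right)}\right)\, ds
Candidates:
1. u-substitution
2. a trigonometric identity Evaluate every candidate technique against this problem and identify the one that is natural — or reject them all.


Diagnosis: a trigonometric identity — the identity turns \sin{\left(2 s \right)} \cos{\left(6 s \right)} into two lone cosines/sines, each trivially integrable.
- u-substitution — no subexpression of the integrand serves as a whole-integral substitution inner — individual terms may offer their own, but none carries its derivative as a factor of the full integrand; a working change of variable would have to be constructed from outside the expression.
- a trigonometric identity: yes — fits the structure here.


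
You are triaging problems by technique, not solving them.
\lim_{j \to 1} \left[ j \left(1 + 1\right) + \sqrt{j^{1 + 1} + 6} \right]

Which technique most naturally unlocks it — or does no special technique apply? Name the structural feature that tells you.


Technique: no special technique — no denominator vanishes and nothing blows up at 1: direct substitution is the whole computation.


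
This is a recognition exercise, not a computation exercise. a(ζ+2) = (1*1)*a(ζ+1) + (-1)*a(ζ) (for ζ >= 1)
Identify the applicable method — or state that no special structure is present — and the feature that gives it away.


Method: the characteristic-root method — this is the constant-coefficient homogeneous case — the whole solution in ζ reduces to a polynomial's roots.


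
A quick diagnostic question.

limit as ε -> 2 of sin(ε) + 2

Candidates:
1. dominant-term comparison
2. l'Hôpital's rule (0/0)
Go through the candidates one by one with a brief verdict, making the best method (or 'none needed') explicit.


Technique: no special technique — no zero denominators, no indeterminate clash at 2 — substitute and read off the value.
- dominant-term comparison: this limit is not decided by comparing leading-term growth at infinity.
- l'Hôpital's rule (0/0): evaluation at the point is determinate, so the rule has nothing to repair.


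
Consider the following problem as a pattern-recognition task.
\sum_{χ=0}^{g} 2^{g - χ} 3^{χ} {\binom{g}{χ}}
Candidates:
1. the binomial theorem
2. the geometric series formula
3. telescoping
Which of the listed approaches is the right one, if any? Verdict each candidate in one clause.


Diagnosis: the binomial theorem — the binomial coefficients weight matched powers of 3 and 2, which is exactly the expansion of a binomial power.
- the binomial theorem: applicable, and directly so.
- the geometric series formula: the term-to-term ratio changes with the index, so the geometric formula cannot close it.
- telescoping: the terms as presented offer no neighboring cancellation — a telescoping rewrite may exist, but the displayed structure does not hand one over.


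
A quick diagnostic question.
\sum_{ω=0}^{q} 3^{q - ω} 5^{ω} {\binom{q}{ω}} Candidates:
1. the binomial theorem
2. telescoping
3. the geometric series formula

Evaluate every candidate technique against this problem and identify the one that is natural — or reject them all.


Technique: the binomial theorem — binomial coefficients against complementary powers of 5 and 3: recognize the binomial expansion and resum.
- the binomial theorem — a fit — the right tool for this form.
- telescoping: the terms as presented offer no neighboring cancellation — a telescoping rewrite may exist, but the displayed structure does not hand one over.
- the geometric series formula: consecutive terms are not related by a fixed multiplier.


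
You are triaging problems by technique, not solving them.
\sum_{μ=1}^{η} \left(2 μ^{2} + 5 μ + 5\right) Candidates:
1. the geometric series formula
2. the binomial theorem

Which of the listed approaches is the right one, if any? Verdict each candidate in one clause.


Best approach: no special technique — constant-multiple powers of μ with no cancellation partners and no common ratio — use the standard power-sum formulas.
- the geometric series formula: consecutive terms are not related by a fixed multiplier.
- the binomial theorem: no binomial coefficients pair with matched powers.


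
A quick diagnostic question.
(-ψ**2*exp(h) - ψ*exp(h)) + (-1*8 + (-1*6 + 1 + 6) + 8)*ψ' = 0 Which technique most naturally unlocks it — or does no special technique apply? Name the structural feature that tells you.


Technique: separation of variables — solved for the derivative, the right side splits multiplicatively into a function of each variable alone — divide and integrate each side. A Bernoulli rewrite would carry it as the equation stands — separating the variables needs no rearrangement either.


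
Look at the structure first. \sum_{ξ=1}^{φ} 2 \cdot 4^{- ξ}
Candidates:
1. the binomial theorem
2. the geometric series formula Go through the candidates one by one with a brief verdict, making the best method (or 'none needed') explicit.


Diagnosis: the geometric series formula — consecutive terms stand in a fixed index-free ratio — the geometric sum formula closes it.
- the binomial theorem — the summand does not match any term pattern of an expanded binomial power.
- the geometric series formula: a fit — the right tool for this form.


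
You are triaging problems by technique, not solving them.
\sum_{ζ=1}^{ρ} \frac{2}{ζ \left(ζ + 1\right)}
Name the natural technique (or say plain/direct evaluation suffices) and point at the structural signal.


Best approach: telescoping — one partial-fraction pass turns \frac{2}{ζ \left(ζ + 1\right)} into a shifted difference, and shifted differences telescope.


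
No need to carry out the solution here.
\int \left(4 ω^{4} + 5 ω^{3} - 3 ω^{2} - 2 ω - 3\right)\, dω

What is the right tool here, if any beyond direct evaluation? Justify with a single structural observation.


Diagnosis: no special technique — every term is a constant multiple of a power of ω; term-wise power-rule integration needs no preliminary transformation.


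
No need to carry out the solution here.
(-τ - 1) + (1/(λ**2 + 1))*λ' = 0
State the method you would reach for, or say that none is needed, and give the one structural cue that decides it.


Best approach: separation of variables — all dependence on the two variables factors apart, the defining separable shape. The equation is exact as it stands too — a potential function exists — though separation reads the split structure directly.


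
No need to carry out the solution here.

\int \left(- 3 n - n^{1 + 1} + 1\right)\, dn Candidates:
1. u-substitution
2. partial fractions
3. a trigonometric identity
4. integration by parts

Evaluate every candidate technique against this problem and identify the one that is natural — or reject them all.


Method: no special technique — nothing composite, nothing rational, nothing trigonometric — each constant-multiple power of n integrates by the power rule alone.
- u-substitution: no substitution does more than relabel what direct integration already handles.
- partial fractions: the expression is not a ratio of polynomials that decomposes further.
- a trigonometric identity: no sine or cosine appears, so there is nothing for a trigonometric identity to act on.
- integration by parts: splitting off a factor buys nothing — the integrand integrates directly without parts.


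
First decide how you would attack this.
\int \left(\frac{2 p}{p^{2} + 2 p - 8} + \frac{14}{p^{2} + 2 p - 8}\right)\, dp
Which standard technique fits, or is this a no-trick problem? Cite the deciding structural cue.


Diagnosis: partial fractions — break p^{2} + 2 p - 8 into its roots and the integral splits into logarithm-sized bites.


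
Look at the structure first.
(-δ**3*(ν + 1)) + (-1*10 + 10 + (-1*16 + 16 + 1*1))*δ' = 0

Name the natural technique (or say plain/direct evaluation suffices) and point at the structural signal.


Technique: separation of variables — a product of single-variable factors, ν + 1 and δ**3 — the textbook separable form.


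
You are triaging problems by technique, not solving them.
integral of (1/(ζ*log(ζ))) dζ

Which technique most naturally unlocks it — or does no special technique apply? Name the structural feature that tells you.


Diagnosis: u-substitution — collected, the integrand has one factor that is, up to a constant, the derivative of an inner expression the rest depends on — substitute for that inner expression.


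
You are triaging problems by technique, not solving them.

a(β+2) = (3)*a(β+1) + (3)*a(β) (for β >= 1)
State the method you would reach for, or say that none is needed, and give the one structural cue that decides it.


Technique: the characteristic-root method — every coefficient is a fixed number and the forcing is zero — substitute r^β and read off the root equation.


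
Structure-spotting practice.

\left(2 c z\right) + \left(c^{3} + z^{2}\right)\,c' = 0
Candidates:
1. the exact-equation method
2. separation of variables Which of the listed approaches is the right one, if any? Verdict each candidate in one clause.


Best approach: the exact-equation method — the mixed-partials test passes for 2 c z and c^{3} + z^{2}, so a potential function exists as presented.
- the exact-equation method: a fit — the right tool for this form.
- separation of variables — no algebra isolates the independent variable on one side and the unknown on the other.


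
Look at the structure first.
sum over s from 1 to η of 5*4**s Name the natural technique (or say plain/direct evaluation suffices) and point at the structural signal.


Technique: the geometric series formula — each term is 4 times the previous one, so the geometric-series formula applies directly.


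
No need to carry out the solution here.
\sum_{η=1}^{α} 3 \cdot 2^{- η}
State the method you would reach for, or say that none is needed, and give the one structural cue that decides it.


Diagnosis: the geometric series formula — consecutive terms stand in a fixed index-free ratio — the geometric sum formula closes it.


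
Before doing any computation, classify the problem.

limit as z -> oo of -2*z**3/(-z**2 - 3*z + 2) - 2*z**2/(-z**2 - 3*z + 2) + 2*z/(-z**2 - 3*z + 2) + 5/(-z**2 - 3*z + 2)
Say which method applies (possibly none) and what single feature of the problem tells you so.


Diagnosis: dominant-term comparison — growth-rate triage: the leading powers of z decide the limit, everything else is noise. As a single quotient, the ∞/∞ shape would yield to repeated differentiation as well — the growth comparison gets there in one look.
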